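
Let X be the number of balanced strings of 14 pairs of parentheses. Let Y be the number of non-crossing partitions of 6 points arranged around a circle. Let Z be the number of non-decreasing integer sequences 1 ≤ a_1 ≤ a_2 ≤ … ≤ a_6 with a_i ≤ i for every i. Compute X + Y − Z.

With 14 pairs the number of balanced bracket strings is the Catalan number C_14. So X = C_14 = 2674440.
The non-crossing partitions of [6] form a lattice of size C_6. So Y = C_6 = 132.
Such sub-staircase sequences of length n are counted by C_n; here n = 6. So Z = C_6 = 132.
X + Y − Z = 2674440 + 132 − 132 = 2674440.

2674440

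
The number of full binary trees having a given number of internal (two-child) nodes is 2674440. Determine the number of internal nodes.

14

Full binary trees with n internal nodes are counted by C_n. Since C_14 = 2674440, the index is 14.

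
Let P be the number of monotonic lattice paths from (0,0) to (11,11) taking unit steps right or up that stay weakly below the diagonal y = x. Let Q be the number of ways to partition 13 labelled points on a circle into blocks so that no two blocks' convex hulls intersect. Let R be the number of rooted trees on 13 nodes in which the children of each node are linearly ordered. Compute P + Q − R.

Sub-diagonal monotone paths from (0,0) to (11,11) biject with Dyck paths of semilength 11, giving C_11. So P = C_11 = 58786.
The non-crossing partitions of [13] form a lattice of size C_13. So Q = C_13 = 742900.
A rooted plane tree on 13 nodes has 12 edges, and such trees are counted by C_12. So R = C_12 = 208012.
P + Q − R = 58786 + 742900 − 208012 = 593674.

593674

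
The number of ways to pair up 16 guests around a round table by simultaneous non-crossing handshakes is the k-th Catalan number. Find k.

Non-crossing handshake pairings of 2n people are counted by C_n; 16 people gives n = 8.

8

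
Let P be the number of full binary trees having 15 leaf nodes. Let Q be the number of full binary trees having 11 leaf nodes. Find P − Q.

Full binary trees with 15 leaves have 15−1 = 14 internal nodes, so there are C_14 of them. So P = C_14 = 2674440.
A full binary tree with L leaves has L−1 internal nodes and is counted by C_{L−1}; L = 11 gives C_10. So Q = C_10 = 16796.
P − Q = 2674440 − 16796 = 2657644.

2657644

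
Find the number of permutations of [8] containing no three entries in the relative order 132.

1430

For any fixed pattern of length 3, the pattern-avoiding permutations of [8] number C_8.
C_8 = C(16,8)/9 = 12870/9 = 1430.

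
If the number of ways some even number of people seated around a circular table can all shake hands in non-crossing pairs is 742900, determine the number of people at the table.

Non-crossing handshake pairings of 2n people are counted by C_n; 742900 = C_13.
So n = 13, and there are 2n = 26 people.

26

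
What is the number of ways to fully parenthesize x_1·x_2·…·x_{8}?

429

Parenthesizations of m factors correspond to full binary trees with m leaves, counted by C_{m−1}; m = 8 gives C_7.
C_7 = C(14,7)/8 = 3432/8 = 429.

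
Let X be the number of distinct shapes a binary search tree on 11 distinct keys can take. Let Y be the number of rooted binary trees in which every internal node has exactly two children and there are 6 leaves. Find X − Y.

Binary trees (left/right distinguished) on n nodes are counted by C_n; here n = 11. So X = C_11 = 58786.
A full binary tree with L leaves has L−1 internal nodes and is counted by C_{L−1}; L = 6 gives C_5. So Y = C_5 = 42.
X − Y = 58786 − 42 = 58744.

58744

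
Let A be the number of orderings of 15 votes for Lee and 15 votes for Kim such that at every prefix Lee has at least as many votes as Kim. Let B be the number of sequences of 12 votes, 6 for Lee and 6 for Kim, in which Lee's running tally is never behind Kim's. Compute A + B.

9694977

Ballot sequences with n votes each where one side never trails are Dyck words, counted by C_n; here n = 15. So A = C_15 = 9694845.
Ballot sequences with n votes each where one side never trails are Dyck words, counted by C_n; here n = 6. So B = C_6 = 132.
A + B = 9694845 + 132 = 9694977.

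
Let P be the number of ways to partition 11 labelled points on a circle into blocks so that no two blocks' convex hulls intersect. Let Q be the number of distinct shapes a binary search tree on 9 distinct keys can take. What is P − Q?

Non-crossing partitions of an n-element set are counted by C_n; here n = 11. So P = C_11 = 58786.
Binary trees (left/right distinguished) on n nodes are counted by C_n; here n = 9. So Q = C_9 = 4862.
P − Q = 58786 − 4862 = 53924.

53924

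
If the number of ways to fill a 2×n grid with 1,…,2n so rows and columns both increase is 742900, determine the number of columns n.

Standard Young tableaux of shape 2×n are counted by C_n. Since C_13 = 742900, the index is 13.

13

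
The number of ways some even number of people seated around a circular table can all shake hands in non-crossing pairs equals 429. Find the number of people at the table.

14

Non-crossing handshake pairings of 2n people are counted by C_n; 429 = C_7.
So n = 7, and there are 2n = 14 people.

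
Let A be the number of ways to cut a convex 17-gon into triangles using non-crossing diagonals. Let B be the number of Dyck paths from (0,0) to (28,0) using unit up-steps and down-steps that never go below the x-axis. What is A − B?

Triangulations of a convex m-gon are counted by C_{m−2}; with m = 17 this is C_15. So A = C_15 = 9694845.
Dyck paths of semilength n (length 2n) are counted by C_n; here n = 14. So B = C_14 = 2674440.
A − B = 9694845 − 2674440 = 7020405.

7020405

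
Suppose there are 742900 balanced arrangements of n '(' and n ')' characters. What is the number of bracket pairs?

Balanced strings of n bracket-pairs are counted by C_n; 742900 = C_13.

13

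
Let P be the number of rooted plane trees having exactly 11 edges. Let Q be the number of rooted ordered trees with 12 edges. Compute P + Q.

266798

A rooted plane tree with 11 edges has 12 nodes, and the count is C_11. So P = C_11 = 58786.
Rooted ordered trees with n edges are counted by C_n; here n = 12. So Q = C_12 = 208012.
P + Q = 58786 + 208012 = 266798.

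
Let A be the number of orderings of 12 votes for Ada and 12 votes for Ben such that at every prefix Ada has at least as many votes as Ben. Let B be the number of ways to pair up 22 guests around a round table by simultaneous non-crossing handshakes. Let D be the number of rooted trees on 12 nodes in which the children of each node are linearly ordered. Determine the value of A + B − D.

208012

Reading a vote for the leader as '(' and for the other as ')' turns such a sequence into a balanced string of 12 pairs, so the count is C_12. So A = C_12 = 208012.
Non-crossing handshake pairings of 2n people are counted by C_n; 22 people gives n = 11. So B = C_11 = 58786.
Rooted ordered (plane) trees on m nodes have m−1 edges and are counted by C_{m−1}; m = 12 gives C_11. So D = C_11 = 58786.
A + B − D = 208012 + 58786 − 58786 = 208012.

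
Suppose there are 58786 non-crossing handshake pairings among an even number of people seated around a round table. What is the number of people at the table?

22

Non-crossing handshake pairings of 2n people are counted by C_n; 58786 = C_11.
So n = 11, and there are 2n = 22 people.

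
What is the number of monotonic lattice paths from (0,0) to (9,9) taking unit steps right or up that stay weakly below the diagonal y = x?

Monotone paths in an n×n grid that stay weakly below the diagonal are counted by C_n; here n = 9.
C_9 = 4862.

4862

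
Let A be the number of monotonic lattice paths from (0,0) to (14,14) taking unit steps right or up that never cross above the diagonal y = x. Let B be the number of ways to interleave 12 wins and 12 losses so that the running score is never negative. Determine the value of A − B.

2466428

Monotone paths in an n×n grid that stay weakly below the diagonal are counted by C_n; here n = 14. So A = C_14 = 2674440.
Ballot sequences with n votes each where one side never trails are Dyck words, counted by C_n; here n = 12. So B = C_12 = 208012.
A − B = 2674440 − 208012 = 2466428.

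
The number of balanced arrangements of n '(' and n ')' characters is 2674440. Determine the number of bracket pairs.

14

Balanced strings of n bracket-pairs are counted by C_n, and C_14 = 2674440.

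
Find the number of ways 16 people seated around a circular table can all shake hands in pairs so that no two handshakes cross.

1430

Non-crossing handshake pairings of 2n people are counted by C_n; 16 people gives n = 8.
C_8 = C(16,8)/9 = 12870/9 = 1430.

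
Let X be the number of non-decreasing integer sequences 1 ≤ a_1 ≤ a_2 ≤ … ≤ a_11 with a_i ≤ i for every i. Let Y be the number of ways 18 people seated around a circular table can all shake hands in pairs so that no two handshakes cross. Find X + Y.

63648

Weakly increasing sequences with a_i ≤ i biject with Dyck paths of semilength 11, so there are C_11. So X = C_11 = 58786.
With 18 = 2·9 people, non-crossing handshake pairings are non-crossing perfect matchings on a circle, counted by C_9. So Y = C_9 = 4862.
X + Y = 58786 + 4862 = 63648.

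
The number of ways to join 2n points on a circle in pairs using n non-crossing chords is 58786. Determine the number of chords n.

Non-crossing pairings of 2n points on a circle are counted by C_n; 58786 = C_11.

11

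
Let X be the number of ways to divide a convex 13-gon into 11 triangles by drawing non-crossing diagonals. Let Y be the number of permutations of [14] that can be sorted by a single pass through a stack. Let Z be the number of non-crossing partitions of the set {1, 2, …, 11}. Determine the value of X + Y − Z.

Triangulations of a convex m-gon are counted by C_{m−2}; with m = 13 this is C_11. So X = C_11 = 58786.
Stack-sortable permutations are exactly the 231-avoiding ones, counted by C_n; here n = 14. So Y = C_14 = 2674440.
The non-crossing partitions of [11] form a lattice of size C_11. So Z = C_11 = 58786.
X + Y − Z = 58786 + 2674440 − 58786 = 2674440.

2674440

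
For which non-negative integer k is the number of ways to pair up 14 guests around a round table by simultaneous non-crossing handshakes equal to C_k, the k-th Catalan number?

7

With 14 = 2·7 people, non-crossing handshake pairings are non-crossing perfect matchings on a circle, counted by C_7.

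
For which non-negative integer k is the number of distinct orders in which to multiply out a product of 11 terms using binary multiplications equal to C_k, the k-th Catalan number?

10

Parenthesizations of m factors correspond to full binary trees with m leaves, counted by C_{m−1}; m = 11 gives C_10.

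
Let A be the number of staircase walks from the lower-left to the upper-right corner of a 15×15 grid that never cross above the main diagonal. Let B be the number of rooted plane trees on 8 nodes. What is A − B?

9694416

Monotone paths in an n×n grid that stay weakly below the diagonal are counted by C_n; here n = 15. So A = C_15 = 9694845.
A rooted plane tree on 8 nodes has 7 edges, and such trees are counted by C_7. So B = C_7 = 429.
A − B = 9694845 − 429 = 9694416.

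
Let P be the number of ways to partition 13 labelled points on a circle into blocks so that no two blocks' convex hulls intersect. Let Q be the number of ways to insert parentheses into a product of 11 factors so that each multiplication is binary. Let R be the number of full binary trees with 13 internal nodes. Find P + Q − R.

16796

Non-crossing partitions of an n-element set are counted by C_n; here n = 13. So P = C_13 = 742900.
Bracketing 11 factors into binary products is counted by C_{11−1} = C_10. So Q = C_10 = 16796.
The number of full binary trees on 13 internal nodes is the Catalan number C_13. So R = C_13 = 742900.
P + Q − R = 742900 + 16796 − 742900 = 16796.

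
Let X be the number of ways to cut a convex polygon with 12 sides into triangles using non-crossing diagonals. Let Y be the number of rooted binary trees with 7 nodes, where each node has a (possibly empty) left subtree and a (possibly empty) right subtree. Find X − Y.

16367

A convex 12-gon is triangulated into 10 triangles, and the number of such triangulations is the Catalan number C_{12−2} = C_10. So X = C_10 = 16796.
Binary trees (left/right distinguished) on n nodes are counted by C_n; here n = 7. So Y = C_7 = 429.
X − Y = 16796 − 429 = 16367.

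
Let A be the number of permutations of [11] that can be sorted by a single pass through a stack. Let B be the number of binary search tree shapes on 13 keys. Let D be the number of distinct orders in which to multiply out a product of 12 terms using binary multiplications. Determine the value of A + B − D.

By Knuth's characterisation, the stack-sortable permutations of length 11 are the 231-avoiders, numbering C_11. So A = C_11 = 58786.
Binary trees (left/right distinguished) on n nodes are counted by C_n; here n = 13. So B = C_13 = 742900.
Bracketing 12 factors into binary products is counted by C_{12−1} = C_11. So D = C_11 = 58786.
A + B − D = 58786 + 742900 − 58786 = 742900.

742900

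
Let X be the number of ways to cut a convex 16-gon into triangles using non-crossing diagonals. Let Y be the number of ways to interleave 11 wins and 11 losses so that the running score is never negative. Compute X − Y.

The number of triangulations of a 16-gon is the Catalan number C_14 (index = sides − 2). So X = C_14 = 2674440.
Ballot sequences with n votes each where one side never trails are Dyck words, counted by C_n; here n = 11. So Y = C_11 = 58786.
X − Y = 2674440 − 58786 = 2615654.

2615654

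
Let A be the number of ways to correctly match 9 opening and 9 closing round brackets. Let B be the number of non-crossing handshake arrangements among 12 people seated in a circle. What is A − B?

With 9 pairs the number of balanced bracket strings is the Catalan number C_9. So A = C_9 = 4862.
Non-crossing handshake pairings of 2n people are counted by C_n; 12 people gives n = 6. So B = C_6 = 132.
A − B = 4862 − 132 = 4730.

4730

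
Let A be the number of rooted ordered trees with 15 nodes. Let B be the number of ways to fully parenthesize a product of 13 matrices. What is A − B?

Rooted ordered (plane) trees on m nodes have m−1 edges and are counted by C_{m−1}; m = 15 gives C_14. So A = C_14 = 2674440.
Bracketing 13 factors into binary products is counted by C_{13−1} = C_12. So B = C_12 = 208012.
A − B = 2674440 − 208012 = 2466428.

2466428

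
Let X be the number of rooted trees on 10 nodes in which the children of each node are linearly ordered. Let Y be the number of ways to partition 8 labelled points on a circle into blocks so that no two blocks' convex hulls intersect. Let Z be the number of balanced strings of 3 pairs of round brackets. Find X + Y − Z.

6287

Rooted ordered (plane) trees on m nodes have m−1 edges and are counted by C_{m−1}; m = 10 gives C_9. So X = C_9 = 4862.
The non-crossing partitions of [8] form a lattice of size C_8. So Y = C_8 = 1430.
Balanced strings of n pairs of brackets are counted by C_n; here n = 3. So Z = C_3 = 5.
X + Y − Z = 4862 + 1430 − 5 = 6287.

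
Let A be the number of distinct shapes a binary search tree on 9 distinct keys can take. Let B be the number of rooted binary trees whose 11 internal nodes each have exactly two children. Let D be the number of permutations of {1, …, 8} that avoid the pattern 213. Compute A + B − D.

62218

Rooted binary trees with 9 nodes (each child slot possibly empty) number C_9. So A = C_9 = 4862.
Full binary trees with n internal nodes are counted by C_n; here n = 11. So B = C_11 = 58786.
For any fixed pattern of length 3, the pattern-avoiding permutations of [8] number C_8. So D = C_8 = 1430.
A + B − D = 4862 + 58786 − 1430 = 62218.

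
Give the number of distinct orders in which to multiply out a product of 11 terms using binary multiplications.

Bracketing 11 factors into binary products is counted by C_{11−1} = C_10.
C_10 = C(20,10)/11 = 184756/11 = 16796.

16796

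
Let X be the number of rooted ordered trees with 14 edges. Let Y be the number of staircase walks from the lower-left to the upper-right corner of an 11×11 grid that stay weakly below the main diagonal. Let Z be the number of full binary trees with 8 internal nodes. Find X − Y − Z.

2614224

Rooted ordered trees with n edges are counted by C_n; here n = 14. So X = C_14 = 2674440.
Monotone paths in an n×n grid that stay weakly below the diagonal are counted by C_n; here n = 11. So Y = C_11 = 58786.
Full binary trees with n internal nodes are counted by C_n; here n = 8. So Z = C_8 = 1430.
X − Y − Z = 2674440 − 58786 − 1430 = 2614224.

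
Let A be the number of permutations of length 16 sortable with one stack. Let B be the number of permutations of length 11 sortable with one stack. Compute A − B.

35298884

Stack-sortable permutations are exactly the 231-avoiding ones, counted by C_n; here n = 16. So A = C_16 = 35357670.
By Knuth's characterisation, the stack-sortable permutations of length 11 are the 231-avoiders, numbering C_11. So B = C_11 = 58786.
A − B = 35357670 − 58786 = 35298884.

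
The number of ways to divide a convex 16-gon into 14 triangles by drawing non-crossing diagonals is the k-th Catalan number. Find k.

14

Triangulations of a convex m-gon are counted by C_{m−2}; with m = 16 this is C_14.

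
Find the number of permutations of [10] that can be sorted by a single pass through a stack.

Stack-sortable permutations are exactly the 231-avoiding ones, counted by C_n; here n = 10.
C_10 = C(20,10)/11 = 184756/11 = 16796.

16796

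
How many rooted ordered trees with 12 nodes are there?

58786

Rooted ordered (plane) trees on m nodes have m−1 edges and are counted by C_{m−1}; m = 12 gives C_11.
C_11 = C(22,11)/12 = 705432/12 = 58786.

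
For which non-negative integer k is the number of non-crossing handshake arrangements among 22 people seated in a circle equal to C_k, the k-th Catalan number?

11

Non-crossing handshake pairings of 2n people are counted by C_n; 22 people gives n = 11.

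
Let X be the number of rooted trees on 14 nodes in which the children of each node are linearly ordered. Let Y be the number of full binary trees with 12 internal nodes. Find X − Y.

Rooted ordered (plane) trees on m nodes have m−1 edges and are counted by C_{m−1}; m = 14 gives C_13. So X = C_13 = 742900.
The number of full binary trees on 12 internal nodes is the Catalan number C_12. So Y = C_12 = 208012.
X − Y = 742900 − 208012 = 534888.

534888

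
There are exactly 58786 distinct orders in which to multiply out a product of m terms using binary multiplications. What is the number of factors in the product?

12

Parenthesizations of m factors are counted by C_{m−1}. The Catalan number equal to 58786 is C_11.
So the index is 11, and the number of factors is 11 + 1 = 12.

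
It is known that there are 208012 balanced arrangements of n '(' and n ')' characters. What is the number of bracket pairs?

12

Balanced strings of n bracket-pairs are counted by C_n. The Catalan number equal to 208012 is C_12.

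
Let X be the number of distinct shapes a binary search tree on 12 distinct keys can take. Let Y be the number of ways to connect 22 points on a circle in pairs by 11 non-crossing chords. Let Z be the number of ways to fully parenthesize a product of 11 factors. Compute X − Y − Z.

132430

Binary trees (left/right distinguished) on n nodes are counted by C_n; here n = 12. So X = C_12 = 208012.
Pairing 22 circle points by 11 non-crossing chords gives C_11 matchings. So Y = C_11 = 58786.
Bracketing 11 factors into binary products is counted by C_{11−1} = C_10. So Z = C_10 = 16796.
X − Y − Z = 208012 − 58786 − 16796 = 132430.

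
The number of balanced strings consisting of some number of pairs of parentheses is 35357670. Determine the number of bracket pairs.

16

Balanced strings of n bracket-pairs are counted by C_n. Since C_16 = 35357670, the index is 16.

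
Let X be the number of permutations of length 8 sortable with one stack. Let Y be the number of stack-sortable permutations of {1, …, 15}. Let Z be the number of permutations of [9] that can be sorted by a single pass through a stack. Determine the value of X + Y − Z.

By Knuth's characterisation, the stack-sortable permutations of length 8 are the 231-avoiders, numbering C_8. So X = C_8 = 1430.
By Knuth's characterisation, the stack-sortable permutations of length 15 are the 231-avoiders, numbering C_15. So Y = C_15 = 9694845.
By Knuth's characterisation, the stack-sortable permutations of length 9 are the 231-avoiders, numbering C_9. So Z = C_9 = 4862.
X + Y − Z = 1430 + 9694845 − 4862 = 9691413.

9691413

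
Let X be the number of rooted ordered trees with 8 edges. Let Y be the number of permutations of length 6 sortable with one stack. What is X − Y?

Rooted ordered trees with n edges are counted by C_n; here n = 8. So X = C_8 = 1430.
Stack-sortable permutations are exactly the 231-avoiding ones, counted by C_n; here n = 6. So Y = C_6 = 132.
X − Y = 1430 − 132 = 1298.

1298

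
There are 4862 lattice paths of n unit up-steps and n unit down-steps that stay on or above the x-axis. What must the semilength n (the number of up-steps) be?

Dyck paths of semilength n are counted by C_n. Since C_9 = 4862, the index is 9.

9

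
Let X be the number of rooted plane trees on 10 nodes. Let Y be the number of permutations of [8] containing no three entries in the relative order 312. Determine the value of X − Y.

A rooted plane tree on 10 nodes has 9 edges, and such trees are counted by C_9. So X = C_9 = 4862.
Permutations of [n] avoiding any single length-3 pattern are counted by C_n; here n = 8. So Y = C_8 = 1430.
X − Y = 4862 − 1430 = 3432.

3432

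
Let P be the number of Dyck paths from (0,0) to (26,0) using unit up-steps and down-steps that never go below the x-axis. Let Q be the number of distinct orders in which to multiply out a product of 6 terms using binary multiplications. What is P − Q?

742858

Paths of 13 up- and 13 down-steps that never dip below the axis are Dyck paths; their count is C_13. So P = C_13 = 742900.
Bracketing 6 factors into binary products is counted by C_{6−1} = C_5. So Q = C_5 = 42.
P − Q = 742900 − 42 = 742858.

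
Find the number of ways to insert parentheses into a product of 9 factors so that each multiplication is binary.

1430

Bracketing 9 factors into binary products is counted by C_{9−1} = C_8.
C_8 = C(16,8)/9 = 12870/9 = 1430.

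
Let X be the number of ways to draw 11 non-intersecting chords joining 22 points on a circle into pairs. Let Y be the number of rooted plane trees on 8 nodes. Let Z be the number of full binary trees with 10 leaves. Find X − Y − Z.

53495

Pairing 22 circle points by 11 non-crossing chords gives C_11 matchings. So X = C_11 = 58786.
A rooted plane tree on 8 nodes has 7 edges, and such trees are counted by C_7. So Y = C_7 = 429.
Full binary trees with 10 leaves have 10−1 = 9 internal nodes, so there are C_9 of them. So Z = C_9 = 4862.
X − Y − Z = 58786 − 429 − 4862 = 53495.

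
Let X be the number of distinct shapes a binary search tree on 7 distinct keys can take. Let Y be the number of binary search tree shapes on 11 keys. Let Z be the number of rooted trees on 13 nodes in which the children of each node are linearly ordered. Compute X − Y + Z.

There are C_n binary search tree shapes on n keys; with n = 7 that is C_7. So X = C_7 = 429.
There are C_n binary search tree shapes on n keys; with n = 11 that is C_11. So Y = C_11 = 58786.
A rooted plane tree on 13 nodes has 12 edges, and such trees are counted by C_12. So Z = C_12 = 208012.
X − Y + Z = 429 − 58786 + 208012 = 149655.

149655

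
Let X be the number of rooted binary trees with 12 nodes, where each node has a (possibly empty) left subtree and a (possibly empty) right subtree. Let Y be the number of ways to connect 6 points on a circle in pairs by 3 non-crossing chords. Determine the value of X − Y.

208007

Binary trees (left/right distinguished) on n nodes are counted by C_n; here n = 12. So X = C_12 = 208012.
Pairing 6 circle points by 3 non-crossing chords gives C_3 matchings. So Y = C_3 = 5.
X − Y = 208012 − 5 = 208007.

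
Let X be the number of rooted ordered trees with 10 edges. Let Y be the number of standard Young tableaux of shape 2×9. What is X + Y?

Rooted ordered trees with n edges are counted by C_n; here n = 10. So X = C_10 = 16796.
By the hook-length formula (or a Dyck-path bijection), SYT of shape 2×9 number C_9. So Y = C_9 = 4862.
X + Y = 16796 + 4862 = 21658.

21658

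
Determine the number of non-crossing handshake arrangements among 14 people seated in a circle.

429

With 14 = 2·7 people, non-crossing handshake pairings are non-crossing perfect matchings on a circle, counted by C_7.
C_7 = C(14,7)/8 = 3432/8 = 429.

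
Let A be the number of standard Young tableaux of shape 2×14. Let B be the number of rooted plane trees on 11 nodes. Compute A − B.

Standard Young tableaux of shape 2×n are counted by C_n; here n = 14. So A = C_14 = 2674440.
Rooted ordered (plane) trees on m nodes have m−1 edges and are counted by C_{m−1}; m = 11 gives C_10. So B = C_10 = 16796.
A − B = 2674440 − 16796 = 2657644.

2657644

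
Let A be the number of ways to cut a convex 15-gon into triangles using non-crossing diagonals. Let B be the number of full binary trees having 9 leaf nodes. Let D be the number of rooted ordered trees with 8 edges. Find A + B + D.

745760

Triangulations of a convex m-gon are counted by C_{m−2}; with m = 15 this is C_13. So A = C_13 = 742900.
Full binary trees with 9 leaves have 9−1 = 8 internal nodes, so there are C_8 of them. So B = C_8 = 1430.
Rooted ordered trees with n edges are counted by C_n; here n = 8. So D = C_8 = 1430.
A + B + D = 742900 + 1430 + 1430 = 745760.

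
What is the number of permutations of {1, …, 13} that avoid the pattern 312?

For any fixed pattern of length 3, the pattern-avoiding permutations of [13] number C_13.
C_13 = 742900.

742900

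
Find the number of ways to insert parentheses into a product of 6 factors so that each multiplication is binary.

Parenthesizations of m factors correspond to full binary trees with m leaves, counted by C_{m−1}; m = 6 gives C_5.
C_5 = C(10,5)/6 = 252/6 = 42.

42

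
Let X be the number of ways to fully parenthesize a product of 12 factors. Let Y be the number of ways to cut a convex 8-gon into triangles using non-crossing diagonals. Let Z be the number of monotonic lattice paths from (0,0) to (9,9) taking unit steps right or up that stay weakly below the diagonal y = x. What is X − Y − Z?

53792

Parenthesizations of m factors correspond to full binary trees with m leaves, counted by C_{m−1}; m = 12 gives C_11. So X = C_11 = 58786.
A convex 8-gon is triangulated into 6 triangles, and the number of such triangulations is the Catalan number C_{8−2} = C_6. So Y = C_6 = 132.
Sub-diagonal monotone paths from (0,0) to (9,9) biject with Dyck paths of semilength 9, giving C_9. So Z = C_9 = 4862.
X − Y − Z = 58786 − 132 − 4862 = 53792.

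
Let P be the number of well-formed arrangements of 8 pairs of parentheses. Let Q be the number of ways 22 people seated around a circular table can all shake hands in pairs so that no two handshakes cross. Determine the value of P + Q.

60216

With 8 pairs the number of balanced bracket strings is the Catalan number C_8. So P = C_8 = 1430.
Non-crossing handshake pairings of 2n people are counted by C_n; 22 people gives n = 11. So Q = C_11 = 58786.
P + Q = 1430 + 58786 = 60216.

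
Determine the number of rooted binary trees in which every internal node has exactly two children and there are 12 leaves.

A full binary tree with L leaves has L−1 internal nodes and is counted by C_{L−1}; L = 12 gives C_11.
C_11 = 58786.

58786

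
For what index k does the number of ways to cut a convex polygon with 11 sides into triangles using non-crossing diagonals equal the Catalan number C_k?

A convex 11-gon is triangulated into 9 triangles, and the number of such triangulations is the Catalan number C_{11−2} = C_9.

9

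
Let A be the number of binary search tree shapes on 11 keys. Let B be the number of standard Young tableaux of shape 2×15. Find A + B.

There are C_n binary search tree shapes on n keys; with n = 11 that is C_11. So A = C_11 = 58786.
Standard Young tableaux of shape 2×n are counted by C_n; here n = 15. So B = C_15 = 9694845.
A + B = 58786 + 9694845 = 9753631.

9753631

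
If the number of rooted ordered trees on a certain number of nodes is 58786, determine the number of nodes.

12

Rooted ordered trees on m nodes are counted by C_{m−1}; 58786 = C_11.
So the index is 11, and the number of nodes is 11 + 1 = 12.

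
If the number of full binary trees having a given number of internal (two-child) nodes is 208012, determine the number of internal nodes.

12

Full binary trees with n internal nodes are counted by C_n, and C_12 = 208012.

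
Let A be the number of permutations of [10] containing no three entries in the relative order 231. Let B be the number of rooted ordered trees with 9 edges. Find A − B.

11934

Permutations of [n] avoiding any single length-3 pattern are counted by C_n; here n = 10. So A = C_10 = 16796.
A rooted plane tree with 9 edges has 10 nodes, and the count is C_9. So B = C_9 = 4862.
A − B = 16796 − 4862 = 11934.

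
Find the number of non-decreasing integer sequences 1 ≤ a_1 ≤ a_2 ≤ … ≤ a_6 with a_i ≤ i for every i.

Weakly increasing sequences with a_i ≤ i biject with Dyck paths of semilength 6, so there are C_6.
C_6 = C(12,6)/7 = 924/7 = 132.

132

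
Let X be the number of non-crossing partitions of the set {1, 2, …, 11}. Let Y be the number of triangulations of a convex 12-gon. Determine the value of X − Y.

41990

Non-crossing partitions of an n-element set are counted by C_n; here n = 11. So X = C_11 = 58786.
Triangulations of a convex m-gon are counted by C_{m−2}; with m = 12 this is C_10. So Y = C_10 = 16796.
X − Y = 58786 − 16796 = 41990.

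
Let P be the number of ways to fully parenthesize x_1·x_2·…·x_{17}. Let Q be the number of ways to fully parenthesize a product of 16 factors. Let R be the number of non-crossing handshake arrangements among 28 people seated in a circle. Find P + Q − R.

Parenthesizations of m factors correspond to full binary trees with m leaves, counted by C_{m−1}; m = 17 gives C_16. So P = C_16 = 35357670.
Ways to associate a product of 16 factors correspond to binary trees on 16 leaves, so the count is C_15. So Q = C_15 = 9694845.
With 28 = 2·14 people, non-crossing handshake pairings are non-crossing perfect matchings on a circle, counted by C_14. So R = C_14 = 2674440.
P + Q − R = 35357670 + 9694845 − 2674440 = 42378075.

42378075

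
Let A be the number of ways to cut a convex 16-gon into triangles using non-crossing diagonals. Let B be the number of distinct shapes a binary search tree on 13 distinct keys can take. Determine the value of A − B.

A convex 16-gon is triangulated into 14 triangles, and the number of such triangulations is the Catalan number C_{16−2} = C_14. So A = C_14 = 2674440.
Rooted binary trees with 13 nodes (each child slot possibly empty) number C_13. So B = C_13 = 742900.
A − B = 2674440 − 742900 = 1931540.

1931540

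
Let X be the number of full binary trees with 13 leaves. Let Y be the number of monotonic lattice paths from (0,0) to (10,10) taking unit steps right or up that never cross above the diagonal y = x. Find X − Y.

Full binary trees with 13 leaves have 13−1 = 12 internal nodes, so there are C_12 of them. So X = C_12 = 208012.
Sub-diagonal monotone paths from (0,0) to (10,10) biject with Dyck paths of semilength 10, giving C_10. So Y = C_10 = 16796.
X − Y = 208012 − 16796 = 191216.

191216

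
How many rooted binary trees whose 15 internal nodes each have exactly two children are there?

Full binary trees with n internal nodes are counted by C_n; here n = 15.
C_15 = C(30,15)/16 = 155117520/16 = 9694845.

9694845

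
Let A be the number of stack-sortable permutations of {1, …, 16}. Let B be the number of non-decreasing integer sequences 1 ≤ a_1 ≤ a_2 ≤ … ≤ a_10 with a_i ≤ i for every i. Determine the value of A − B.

Stack-sortable permutations are exactly the 231-avoiding ones, counted by C_n; here n = 16. So A = C_16 = 35357670.
Weakly increasing sequences with a_i ≤ i biject with Dyck paths of semilength 10, so there are C_10. So B = C_10 = 16796.
A − B = 35357670 − 16796 = 35340874.

35340874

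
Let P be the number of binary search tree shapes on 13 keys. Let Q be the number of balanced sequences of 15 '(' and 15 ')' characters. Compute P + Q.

10437745

There are C_n binary search tree shapes on n keys; with n = 13 that is C_13. So P = C_13 = 742900.
Balanced strings of n pairs of brackets are counted by C_n; here n = 15. So Q = C_15 = 9694845.
P + Q = 742900 + 9694845 = 10437745.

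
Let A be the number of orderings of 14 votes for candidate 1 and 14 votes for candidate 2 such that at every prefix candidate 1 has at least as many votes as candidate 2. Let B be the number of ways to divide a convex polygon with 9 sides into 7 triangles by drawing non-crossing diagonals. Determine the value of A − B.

Ballot sequences with n votes each where one side never trails are Dyck words, counted by C_n; here n = 14. So A = C_14 = 2674440.
Triangulations of a convex m-gon are counted by C_{m−2}; with m = 9 this is C_7. So B = C_7 = 429.
A − B = 2674440 − 429 = 2674011.

2674011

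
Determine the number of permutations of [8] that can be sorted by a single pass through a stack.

By Knuth's characterisation, the stack-sortable permutations of length 8 are the 231-avoiders, numbering C_8.
C_8 = 1430.

1430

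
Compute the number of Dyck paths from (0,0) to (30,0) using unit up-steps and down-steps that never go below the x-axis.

Paths of 15 up- and 15 down-steps that never dip below the axis are Dyck paths; their count is C_15.
C_15 = 9694845.

9694845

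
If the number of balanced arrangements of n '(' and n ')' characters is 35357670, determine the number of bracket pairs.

16

Balanced strings of n bracket-pairs are counted by C_n. Since C_16 = 35357670, the index is 16.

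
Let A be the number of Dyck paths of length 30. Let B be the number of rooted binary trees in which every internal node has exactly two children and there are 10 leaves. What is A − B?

A Dyck path with 15 up-steps and 15 down-steps has semilength 15, so there are C_15 of them. So A = C_15 = 9694845.
A full binary tree with L leaves has L−1 internal nodes and is counted by C_{L−1}; L = 10 gives C_9. So B = C_9 = 4862.
A − B = 9694845 − 4862 = 9689983.

9689983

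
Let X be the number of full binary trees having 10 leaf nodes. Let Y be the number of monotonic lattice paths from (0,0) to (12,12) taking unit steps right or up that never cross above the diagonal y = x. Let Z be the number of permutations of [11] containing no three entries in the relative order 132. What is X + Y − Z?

154088

A full binary tree with L leaves has L−1 internal nodes and is counted by C_{L−1}; L = 10 gives C_9. So X = C_9 = 4862.
Sub-diagonal monotone paths from (0,0) to (12,12) biject with Dyck paths of semilength 12, giving C_12. So Y = C_12 = 208012.
Permutations of [n] avoiding any single length-3 pattern are counted by C_n; here n = 11. So Z = C_11 = 58786.
X + Y − Z = 4862 + 208012 − 58786 = 154088.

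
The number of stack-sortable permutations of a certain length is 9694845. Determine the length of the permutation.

15

Stack-sortable permutations of [n] are counted by C_n, and C_15 = 9694845.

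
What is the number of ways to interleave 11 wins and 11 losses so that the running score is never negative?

58786

Reading a vote for the leader as '(' and for the other as ')' turns such a sequence into a balanced string of 11 pairs, so the count is C_11.
C_11 = C(22,11)/12 = 705432/12 = 58786.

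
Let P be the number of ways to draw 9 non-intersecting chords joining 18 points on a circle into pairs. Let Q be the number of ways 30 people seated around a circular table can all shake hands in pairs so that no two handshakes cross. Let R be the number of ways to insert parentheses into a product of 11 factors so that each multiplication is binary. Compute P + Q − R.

9682911

Non-crossing perfect matchings of 2n points on a circle are counted by C_n; with 18 points, n = 9. So P = C_9 = 4862.
Non-crossing handshake pairings of 2n people are counted by C_n; 30 people gives n = 15. So Q = C_15 = 9694845.
Ways to associate a product of 11 factors correspond to binary trees on 11 leaves, so the count is C_10. So R = C_10 = 16796.
P + Q − R = 4862 + 9694845 − 16796 = 9682911.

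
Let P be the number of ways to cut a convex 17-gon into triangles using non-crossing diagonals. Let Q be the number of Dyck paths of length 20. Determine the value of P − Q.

9678049

A convex 17-gon is triangulated into 15 triangles, and the number of such triangulations is the Catalan number C_{17−2} = C_15. So P = C_15 = 9694845.
A Dyck path with 10 up-steps and 10 down-steps has semilength 10, so there are C_10 of them. So Q = C_10 = 16796.
P − Q = 9694845 − 16796 = 9678049.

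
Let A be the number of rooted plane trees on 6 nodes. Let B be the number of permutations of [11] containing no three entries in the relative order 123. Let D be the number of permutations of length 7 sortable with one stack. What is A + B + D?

A rooted plane tree on 6 nodes has 5 edges, and such trees are counted by C_5. So A = C_5 = 42.
For any fixed pattern of length 3, the pattern-avoiding permutations of [11] number C_11. So B = C_11 = 58786.
By Knuth's characterisation, the stack-sortable permutations of length 7 are the 231-avoiders, numbering C_7. So D = C_7 = 429.
A + B + D = 42 + 58786 + 429 = 59257.

59257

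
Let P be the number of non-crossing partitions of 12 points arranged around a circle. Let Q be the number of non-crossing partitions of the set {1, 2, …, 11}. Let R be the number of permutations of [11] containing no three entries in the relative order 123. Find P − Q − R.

90440

The non-crossing partitions of [12] form a lattice of size C_12. So P = C_12 = 208012.
The non-crossing partitions of [11] form a lattice of size C_11. So Q = C_11 = 58786.
Permutations of [n] avoiding any single length-3 pattern are counted by C_n; here n = 11. So R = C_11 = 58786.
P − Q − R = 208012 − 58786 − 58786 = 90440.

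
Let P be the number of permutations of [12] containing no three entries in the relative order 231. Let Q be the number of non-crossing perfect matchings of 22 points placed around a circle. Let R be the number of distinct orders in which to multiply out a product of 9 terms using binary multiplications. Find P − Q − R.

Permutations of [n] avoiding any single length-3 pattern are counted by C_n; here n = 12. So P = C_12 = 208012.
Pairing 22 circle points by 11 non-crossing chords gives C_11 matchings. So Q = C_11 = 58786.
Ways to associate a product of 9 factors correspond to binary trees on 9 leaves, so the count is C_8. So R = C_8 = 1430.
P − Q − R = 208012 − 58786 − 1430 = 147796.

147796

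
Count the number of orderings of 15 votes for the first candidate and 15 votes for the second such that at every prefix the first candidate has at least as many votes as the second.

Ballot sequences with n votes each where one side never trails are Dyck words, counted by C_n; here n = 15.
C_15 = 9694845.

9694845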